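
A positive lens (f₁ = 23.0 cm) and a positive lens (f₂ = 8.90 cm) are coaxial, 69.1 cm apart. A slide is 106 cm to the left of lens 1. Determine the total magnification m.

Lens 1: 1/d_i1 = 1/(23.0) − 1/(106) = 0.03404, so d_i1 = 29.37 cm; m₁ = −d_i1/d_o1 = -0.2771.
d_o2 = 69.1 − (29.37) = 39.73 cm.
Lens 2: 1/d_i2 = 1/(8.90) − 1/(39.73) = 0.08719, so d_i2 = 11.47 cm; m₂ = −d_i2/d_o2 = -0.2887.
m = m₁·m₂ = (-0.2771)(-0.2887) = +0.0800.

m = +0.0800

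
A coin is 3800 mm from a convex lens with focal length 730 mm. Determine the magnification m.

m = -0.238

1/d_i = 1/f − 1/d_o = 1/(730.0) − 1/(3800) = 0.001107, so d_i = 903.6 mm.
m = −d_i/d_o = −(903.6)/(3800) = -0.238.
The image is real, inverted and reduced, on the far side of the lens.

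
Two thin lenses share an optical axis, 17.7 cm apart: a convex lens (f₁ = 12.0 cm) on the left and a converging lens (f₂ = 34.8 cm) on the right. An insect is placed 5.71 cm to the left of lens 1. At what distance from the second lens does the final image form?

Lens 1: 1/d_i1 = 1/f₁ − 1/d_o1 = 1/(12.0) − 1/(5.71) = -0.09180, so d_i1 = -10.89 cm.
The intermediate image is 10.89 cm to the left of lens 1 (virtual), which is 17.7 − (-10.89) = 28.59 cm to the left of lens 2, so d_o2 = +28.59 cm.
Lens 2: 1/d_i2 = 1/f₂ − 1/d_o2 = 1/(34.8) − 1/(28.59) = -0.006242, so d_i2 = -160 cm.
The final image is virtual, 160 cm to the left of lens 2 (overall magnification ≈ 11).

160 cm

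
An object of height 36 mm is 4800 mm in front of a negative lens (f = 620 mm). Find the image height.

4.12 mm

For a negative lens, f = -620 mm.
1/d_i = 1/f − 1/d_o = 1/(-620.0) − 1/(4800) = -0.001821, so d_i = -549.1 mm.
m = −d_i/d_o = +0.1144.
|h_i| = |m|·h_o = 0.1144 × 36 = 4.12 mm. The image is virtual, upright and reduced, on the same side as the object.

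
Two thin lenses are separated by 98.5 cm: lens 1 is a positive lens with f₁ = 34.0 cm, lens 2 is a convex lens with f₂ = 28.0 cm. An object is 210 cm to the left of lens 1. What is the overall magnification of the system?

m = +0.181

Lens 1: 1/d_i1 = 1/(34.0) − 1/(210) = 0.02465, so d_i1 = 40.57 cm; m₁ = −d_i1/d_o1 = -0.1932.
d_o2 = 98.5 − (40.57) = 57.93 cm.
Lens 2: 1/d_i2 = 1/(28.0) − 1/(57.93) = 0.01845, so d_i2 = 54.19 cm; m₂ = −d_i2/d_o2 = -0.9355.
m = m₁·m₂ = (-0.1932)(-0.9355) = +0.181.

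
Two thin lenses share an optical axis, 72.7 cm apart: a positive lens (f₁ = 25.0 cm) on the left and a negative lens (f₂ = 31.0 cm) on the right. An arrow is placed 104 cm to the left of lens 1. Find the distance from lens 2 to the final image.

Lens 1: 1/d_i1 = 1/f₁ − 1/d_o1 = 1/(25.0) − 1/(104) = 0.03038, so d_i1 = 32.91 cm.
The intermediate image is 32.91 cm to the right of lens 1, which is 72.7 − (32.91) = 39.79 cm to the left of lens 2, so d_o2 = +39.79 cm.
Lens 2 is diverging, so f₂ = −31.0 cm.
Lens 2: 1/d_i2 = 1/f₂ − 1/d_o2 = 1/(-31.0) − 1/(39.79) = -0.05739, so d_i2 = -17.4 cm.
The final image is virtual, 17.4 cm to the left of lens 2 (overall magnification ≈ -0.14).

17.4 cm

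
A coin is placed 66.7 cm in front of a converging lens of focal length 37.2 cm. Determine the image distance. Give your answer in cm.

Thin-lens equation: 1/v = 1/f − 1/u = 1/(37.20) − 1/(66.7) = 0.02688 − 0.01499 = 0.01189, so v = 84.1 cm.
The image is real, inverted and enlarged, on the far side of the lens.

84.1 cm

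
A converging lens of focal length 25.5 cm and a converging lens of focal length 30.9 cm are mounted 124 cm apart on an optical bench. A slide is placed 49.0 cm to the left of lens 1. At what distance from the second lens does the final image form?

54.8 cm

Lens 1: 1/d_i1 = 1/f₁ − 1/d_o1 = 1/(25.5) − 1/(49.0) = 0.01881, so d_i1 = 53.17 cm.
The intermediate image is 53.17 cm to the right of lens 1, which is 124 − (53.17) = 70.83 cm to the left of lens 2, so d_o2 = +70.83 cm.
Lens 2: 1/d_i2 = 1/f₂ − 1/d_o2 = 1/(30.9) − 1/(70.83) = 0.01824, so d_i2 = 54.8 cm.
The final image is real, 54.8 cm to the right of lens 2 (overall magnification ≈ 0.84).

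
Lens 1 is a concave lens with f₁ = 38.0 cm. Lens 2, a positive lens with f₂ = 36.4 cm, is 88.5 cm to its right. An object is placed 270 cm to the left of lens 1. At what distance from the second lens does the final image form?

Lens 1 is diverging, so f₁ = −38.0 cm.
Lens 1: 1/d_i1 = 1/f₁ − 1/d_o1 = 1/(-38.0) − 1/(270) = -0.03002, so d_i1 = -33.31 cm.
The intermediate image is 33.31 cm to the left of lens 1 (virtual), which is 88.5 − (-33.31) = 121.8 cm to the left of lens 2, so d_o2 = +121.8 cm.
Lens 2: 1/d_i2 = 1/f₂ − 1/d_o2 = 1/(36.4) − 1/(121.8) = 0.01926, so d_i2 = 51.9 cm.
The final image is real, 51.9 cm to the right of lens 2 (overall magnification ≈ -0.053).

51.9 cm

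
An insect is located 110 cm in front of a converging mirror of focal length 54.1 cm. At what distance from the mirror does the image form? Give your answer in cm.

Mirror equation: 1/q = 1/f − 1/p = 1/(54.10) − 1/(110) = 0.01848 − 0.009091 = 0.009393, so q = 106 cm.
The image is real, inverted and reduced, in front of the mirror.

106 cm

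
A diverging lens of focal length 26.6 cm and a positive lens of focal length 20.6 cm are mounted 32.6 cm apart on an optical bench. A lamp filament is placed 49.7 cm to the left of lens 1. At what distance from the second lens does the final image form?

Lens 1 is diverging, so f₁ = −26.6 cm.
Lens 1: 1/d_i1 = 1/f₁ − 1/d_o1 = 1/(-26.6) − 1/(49.7) = -0.05771, so d_i1 = -17.33 cm.
The intermediate image is 17.33 cm to the left of lens 1 (virtual), which is 32.6 − (-17.33) = 49.93 cm to the left of lens 2, so d_o2 = +49.93 cm.
Lens 2: 1/d_i2 = 1/f₂ − 1/d_o2 = 1/(20.6) − 1/(49.93) = 0.02852, so d_i2 = 35.1 cm.
The final image is real, 35.1 cm to the right of lens 2 (overall magnification ≈ -0.24).

35.1 cm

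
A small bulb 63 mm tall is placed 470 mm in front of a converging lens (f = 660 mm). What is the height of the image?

1/d_i = 1/f − 1/d_o = 1/(660.0) − 1/(470) = -0.0006125, so d_i = -1633 mm.
m = −d_i/d_o = +3.474.
|h_i| = |m|·h_o = 3.474 × 63 = 219 mm. The image is virtual, upright and enlarged, on the same side as the object.

219 mm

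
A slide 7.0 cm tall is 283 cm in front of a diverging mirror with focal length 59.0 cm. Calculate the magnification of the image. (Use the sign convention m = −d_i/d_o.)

m = +0.173

For a diverging mirror, f = -59.0 cm.
1/d_i = 1/f − 1/d_o = 1/(-59.00) − 1/(283) = -0.02048, so d_i = -48.82 cm.
m = −d_i/d_o = −(-48.82)/(283) = +0.173.
The image is virtual, upright and reduced, behind the mirror.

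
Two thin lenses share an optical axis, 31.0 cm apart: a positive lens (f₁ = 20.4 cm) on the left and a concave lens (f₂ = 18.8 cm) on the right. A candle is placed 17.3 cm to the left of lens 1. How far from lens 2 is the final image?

16.6 cm

Lens 1: 1/d_i1 = 1/f₁ − 1/d_o1 = 1/(20.4) − 1/(17.3) = -0.008784, so d_i1 = -113.8 cm.
The intermediate image is 113.8 cm to the left of lens 1 (virtual), which is 31.0 − (-113.8) = 144.8 cm to the left of lens 2, so d_o2 = +144.8 cm.
Lens 2 is diverging, so f₂ = −18.8 cm.
Lens 2: 1/d_i2 = 1/f₂ − 1/d_o2 = 1/(-18.8) − 1/(144.8) = -0.06010, so d_i2 = -16.6 cm.
The final image is virtual, 16.6 cm to the left of lens 2 (overall magnification ≈ 0.76).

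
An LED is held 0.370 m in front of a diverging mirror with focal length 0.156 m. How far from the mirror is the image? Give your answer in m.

For a diverging mirror, f = -0.156 m.
Mirror equation: 1/d_i = 1/f − 1/d_o = 1/(-0.1560) − 1/(0.370) = -6.410 − 2.703 = -9.113, so d_i = -0.110 m.
The image is virtual, upright and reduced, behind the mirror.

0.110 m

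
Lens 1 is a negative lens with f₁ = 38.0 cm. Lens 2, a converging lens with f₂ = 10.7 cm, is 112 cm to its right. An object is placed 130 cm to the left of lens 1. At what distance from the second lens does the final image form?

11.6 cm

Lens 1 is diverging, so f₁ = −38.0 cm.
Lens 1: 1/d_i1 = 1/f₁ − 1/d_o1 = 1/(-38.0) − 1/(130) = -0.03401, so d_i1 = -29.40 cm.
The intermediate image is 29.40 cm to the left of lens 1 (virtual), which is 112 − (-29.40) = 141.4 cm to the left of lens 2, so d_o2 = +141.4 cm.
Lens 2: 1/d_i2 = 1/f₂ − 1/d_o2 = 1/(10.7) − 1/(141.4) = 0.08639, so d_i2 = 11.6 cm.
The final image is real, 11.6 cm to the right of lens 2 (overall magnification ≈ -0.019).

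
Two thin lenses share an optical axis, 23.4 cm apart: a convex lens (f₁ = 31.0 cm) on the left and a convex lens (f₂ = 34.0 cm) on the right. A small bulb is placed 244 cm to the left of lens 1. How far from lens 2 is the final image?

8.93 cm

Lens 1: 1/d_i1 = 1/f₁ − 1/d_o1 = 1/(31.0) − 1/(244) = 0.02816, so d_i1 = 35.51 cm.
The intermediate image is 35.51 cm to the right of lens 1, which lies 12.11 cm to the right of lens 2 — a virtual object — so d_o2 = −12.11 cm.
Lens 2: 1/d_i2 = 1/f₂ − 1/d_o2 = 1/(34.0) − 1/(-12.11) = 0.1120, so d_i2 = 8.93 cm.
The final image is real, 8.93 cm to the right of lens 2 (overall magnification ≈ -0.11).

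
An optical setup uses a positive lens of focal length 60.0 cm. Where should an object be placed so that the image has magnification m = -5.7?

m = −d_i/d_o ⇒ d_i = −m·d_o.
1/f = 1/d_o + 1/d_i = 1/d_o − 1/(m·d_o) = (1 − 1/m)/d_o, so d_o = f(1 − 1/m) = (60.00)(1 − 1/(-5.7)) = 70.5 cm.

70.5 cm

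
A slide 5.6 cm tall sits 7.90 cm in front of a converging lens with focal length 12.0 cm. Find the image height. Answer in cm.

16.4 cm

1/d_i = 1/f − 1/d_o = 1/(12.00) − 1/(7.90) = -0.04325, so d_i = -23.12 cm.
m = −d_i/d_o = +2.927.
|h_i| = |m|·h_o = 2.927 × 5.6 = 16.4 cm. The image is virtual, upright and enlarged, on the same side as the object.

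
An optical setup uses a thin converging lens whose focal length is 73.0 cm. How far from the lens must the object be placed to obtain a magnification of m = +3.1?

49.5 cm

m = −d_i/d_o ⇒ d_i = −m·d_o.
1/f = 1/d_o + 1/d_i = 1/d_o − 1/(m·d_o) = (1 − 1/m)/d_o, so d_o = f(1 − 1/m) = (73.00)(1 − 1/(+3.1)) = 49.5 cm.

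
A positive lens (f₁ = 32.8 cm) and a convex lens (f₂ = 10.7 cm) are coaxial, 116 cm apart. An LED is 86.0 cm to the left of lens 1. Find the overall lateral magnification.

m = +0.126

Lens 1: 1/d_i1 = 1/(32.8) − 1/(86.0) = 0.01886, so d_i1 = 53.02 cm; m₁ = −d_i1/d_o1 = -0.6165.
d_o2 = 116 − (53.02) = 62.98 cm.
Lens 2: 1/d_i2 = 1/(10.7) − 1/(62.98) = 0.07758, so d_i2 = 12.89 cm; m₂ = −d_i2/d_o2 = -0.2047.
m = m₁·m₂ = (-0.6165)(-0.2047) = +0.126.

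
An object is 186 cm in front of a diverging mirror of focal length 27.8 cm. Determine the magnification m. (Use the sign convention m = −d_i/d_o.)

For a diverging mirror, f = -27.8 cm.
1/d_i = 1/f − 1/d_o = 1/(-27.80) − 1/(186) = -0.04135, so d_i = -24.19 cm.
m = −d_i/d_o = −(-24.19)/(186) = +0.130.
The image is virtual, upright and reduced, behind the mirror.

m = +0.130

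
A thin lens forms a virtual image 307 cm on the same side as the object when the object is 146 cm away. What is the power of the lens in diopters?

P = +0.359 D

Virtual image ⇒ d_i = −307 cm.
1/f = 1/d_o + 1/d_i = 1/(146) + 1/(-307) = 0.003592 cm⁻¹.
f = 278.4 cm = 2.784 m, so P = 1/f = +0.359 D.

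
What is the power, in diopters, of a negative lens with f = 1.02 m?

P = -0.980 D

For a negative lens, f = −1.02 m.
P = 1/f = 1/(-1.02 m) = -0.980 D.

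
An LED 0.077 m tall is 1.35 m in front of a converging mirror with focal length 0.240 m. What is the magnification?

m = -0.216

1/d_i = 1/f − 1/d_o = 1/(0.2400) − 1/(1.35) = 3.426, so d_i = 0.2919 m.
m = −d_i/d_o = −(0.2919)/(1.35) = -0.216.
The image is real, inverted and reduced, in front of the mirror.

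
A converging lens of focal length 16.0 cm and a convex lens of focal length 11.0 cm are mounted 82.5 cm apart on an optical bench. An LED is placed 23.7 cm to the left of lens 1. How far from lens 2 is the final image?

Lens 1: 1/d_i1 = 1/f₁ − 1/d_o1 = 1/(16.0) − 1/(23.7) = 0.02031, so d_i1 = 49.25 cm.
The intermediate image is 49.25 cm to the right of lens 1, which is 82.5 − (49.25) = 33.25 cm to the left of lens 2, so d_o2 = +33.25 cm.
Lens 2: 1/d_i2 = 1/f₂ − 1/d_o2 = 1/(11.0) − 1/(33.25) = 0.06083, so d_i2 = 16.4 cm.
The final image is real, 16.4 cm to the right of lens 2 (overall magnification ≈ 1.0).

16.4 cm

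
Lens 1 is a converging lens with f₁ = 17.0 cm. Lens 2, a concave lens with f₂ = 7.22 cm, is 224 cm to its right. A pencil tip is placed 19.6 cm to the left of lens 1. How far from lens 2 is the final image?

Lens 1: 1/d_i1 = 1/f₁ − 1/d_o1 = 1/(17.0) − 1/(19.6) = 0.007803, so d_i1 = 128.2 cm.
The intermediate image is 128.2 cm to the right of lens 1, which is 224 − (128.2) = 95.80 cm to the left of lens 2, so d_o2 = +95.80 cm.
Lens 2 is diverging, so f₂ = −7.22 cm.
Lens 2: 1/d_i2 = 1/f₂ − 1/d_o2 = 1/(-7.22) − 1/(95.80) = -0.1489, so d_i2 = -6.71 cm.
The final image is virtual, 6.71 cm to the left of lens 2 (overall magnification ≈ -0.46).

6.71 cm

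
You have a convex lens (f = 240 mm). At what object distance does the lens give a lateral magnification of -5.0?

288 mm

m = −d_i/d_o ⇒ d_i = −m·d_o.
1/f = 1/d_o + 1/d_i = 1/d_o − 1/(m·d_o) = (1 − 1/m)/d_o, so d_o = f(1 − 1/m) = (240.0)(1 − 1/(-5.0)) = 288 mm.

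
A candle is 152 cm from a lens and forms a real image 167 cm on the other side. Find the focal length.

f = 79.6 cm (converging)

Real image ⇒ d_i = +167 cm.
1/f = 1/d_o + 1/d_i = 1/(152) + 1/(167) = 0.01257, so f = 79.6 cm.
Since f is positive, the lens is converging.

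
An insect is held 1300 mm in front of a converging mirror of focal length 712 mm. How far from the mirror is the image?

Mirror equation: 1/v = 1/f − 1/u = 1/(712.0) − 1/(1300) = 0.001404 − 0.0007692 = 0.0006353, so v = 1570 mm.
The image is real, inverted and enlarged, in front of the mirror.

1570 mm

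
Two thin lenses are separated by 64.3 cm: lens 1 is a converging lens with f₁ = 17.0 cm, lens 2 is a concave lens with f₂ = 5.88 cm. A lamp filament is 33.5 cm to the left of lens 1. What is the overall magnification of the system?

Lens 1: 1/d_i1 = 1/(17.0) − 1/(33.5) = 0.02897, so d_i1 = 34.52 cm; m₁ = −d_i1/d_o1 = -1.030.
d_o2 = 64.3 − (34.52) = 29.78 cm.
f₂ = −5.88 cm (diverging).
Lens 2: 1/d_i2 = 1/(-5.88) − 1/(29.78) = -0.2036, so d_i2 = -4.910 cm; m₂ = −d_i2/d_o2 = +0.1649.
m = m₁·m₂ = (-1.030)(+0.1649) = -0.170.

m = -0.170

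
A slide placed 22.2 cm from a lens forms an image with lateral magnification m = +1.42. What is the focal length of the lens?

m = −d_i/d_o ⇒ d_i = −m·d_o = −(+1.42)·(22.2) = -31.52 cm.
1/f = 1/d_o + 1/d_i = 1/(22.2) + 1/(-31.52) = 0.01332, so f = 75.1 cm.
Since f is positive, the lens is converging.

f = 75.1 cm (converging)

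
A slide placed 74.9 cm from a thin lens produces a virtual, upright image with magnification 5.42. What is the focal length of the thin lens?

f = 91.8 cm (converging)

m = −d_i/d_o ⇒ d_i = −m·d_o = −(+5.42)·(74.9) = -406.0 cm.
1/f = 1/d_o + 1/d_i = 1/(74.9) + 1/(-406.0) = 0.01089, so f = 91.8 cm.
Since f is positive, the thin lens is converging.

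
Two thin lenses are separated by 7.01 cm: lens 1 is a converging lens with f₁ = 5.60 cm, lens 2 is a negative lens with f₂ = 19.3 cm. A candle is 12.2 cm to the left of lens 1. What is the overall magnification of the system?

m = -1.03

Lens 1: 1/d_i1 = 1/(5.60) − 1/(12.2) = 0.09660, so d_i1 = 10.35 cm; m₁ = −d_i1/d_o1 = -0.8484.
d_o2 = 7.01 − (10.35) = -3.340 cm (virtual object).
f₂ = −19.3 cm (diverging).
Lens 2: 1/d_i2 = 1/(-19.3) − 1/(-3.340) = 0.2476, so d_i2 = 4.039 cm; m₂ = −d_i2/d_o2 = +1.209.
m = m₁·m₂ = (-0.8484)(+1.209) = -1.03.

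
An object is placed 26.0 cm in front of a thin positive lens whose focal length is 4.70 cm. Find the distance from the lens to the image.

5.74 cm

Thin-lens equation: 1/q = 1/f − 1/p = 1/(4.700) − 1/(26.0) = 0.2128 − 0.03846 = 0.1743, so q = 5.74 cm.
The image is real, inverted and reduced, on the far side of the lens.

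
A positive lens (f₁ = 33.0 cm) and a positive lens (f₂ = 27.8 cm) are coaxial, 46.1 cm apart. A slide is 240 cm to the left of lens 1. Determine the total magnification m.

m = -0.222

Lens 1: 1/d_i1 = 1/(33.0) − 1/(240) = 0.02614, so d_i1 = 38.26 cm; m₁ = −d_i1/d_o1 = -0.1594.
d_o2 = 46.1 − (38.26) = 7.840 cm.
Lens 2: 1/d_i2 = 1/(27.8) − 1/(7.840) = -0.09158, so d_i2 = -10.92 cm; m₂ = −d_i2/d_o2 = +1.393.
m = m₁·m₂ = (-0.1594)(+1.393) = -0.222.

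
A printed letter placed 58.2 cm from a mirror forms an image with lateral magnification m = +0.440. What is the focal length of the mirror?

f = -45.7 cm (convex)

m = −d_i/d_o ⇒ d_i = −m·d_o = −(+0.440)·(58.2) = -25.61 cm.
1/f = 1/d_o + 1/d_i = 1/(58.2) + 1/(-25.61) = -0.02187, so f = -45.7 cm.
Since f is negative, the mirror is convex.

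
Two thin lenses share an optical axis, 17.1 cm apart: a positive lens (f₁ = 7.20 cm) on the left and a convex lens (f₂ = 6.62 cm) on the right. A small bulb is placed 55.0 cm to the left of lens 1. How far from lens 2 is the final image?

Lens 1: 1/d_i1 = 1/f₁ − 1/d_o1 = 1/(7.20) − 1/(55.0) = 0.1207, so d_i1 = 8.285 cm.
The intermediate image is 8.285 cm to the right of lens 1, which is 17.1 − (8.285) = 8.815 cm to the left of lens 2, so d_o2 = +8.815 cm.
Lens 2: 1/d_i2 = 1/f₂ − 1/d_o2 = 1/(6.62) − 1/(8.815) = 0.03761, so d_i2 = 26.6 cm.
The final image is real, 26.6 cm to the right of lens 2 (overall magnification ≈ 0.45).

26.6 cm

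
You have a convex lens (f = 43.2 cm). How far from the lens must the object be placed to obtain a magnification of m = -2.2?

62.8 cm

m = −d_i/d_o ⇒ d_i = −m·d_o.
1/f = 1/d_o + 1/d_i = 1/d_o − 1/(m·d_o) = (1 − 1/m)/d_o, so d_o = f(1 − 1/m) = (43.20)(1 − 1/(-2.2)) = 62.8 cm.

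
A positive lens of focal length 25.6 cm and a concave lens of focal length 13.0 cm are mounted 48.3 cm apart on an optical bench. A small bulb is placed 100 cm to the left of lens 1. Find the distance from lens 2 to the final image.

Lens 1: 1/d_i1 = 1/f₁ − 1/d_o1 = 1/(25.6) − 1/(100) = 0.02906, so d_i1 = 34.41 cm.
The intermediate image is 34.41 cm to the right of lens 1, which is 48.3 − (34.41) = 13.89 cm to the left of lens 2, so d_o2 = +13.89 cm.
Lens 2 is diverging, so f₂ = −13.0 cm.
Lens 2: 1/d_i2 = 1/f₂ − 1/d_o2 = 1/(-13.0) − 1/(13.89) = -0.1489, so d_i2 = -6.72 cm.
The final image is virtual, 6.72 cm to the left of lens 2 (overall magnification ≈ -0.17).

6.72 cm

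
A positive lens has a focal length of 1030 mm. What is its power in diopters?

P = +0.971 D

f = 103 cm = 1.03 m.
P = 1/f = 1/(1.03 m) = +0.971 D.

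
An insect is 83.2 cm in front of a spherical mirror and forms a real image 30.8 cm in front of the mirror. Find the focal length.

f = 22.5 cm (concave)

Real image ⇒ d_i = +30.8 cm.
1/f = 1/d_o + 1/d_i = 1/(83.2) + 1/(30.8) = 0.04449, so f = 22.5 cm.
Since f is positive, the spherical mirror is concave.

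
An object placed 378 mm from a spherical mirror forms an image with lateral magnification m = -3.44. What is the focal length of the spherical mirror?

m = −d_i/d_o ⇒ d_i = −m·d_o = −(-3.44)·(378) = 1300 mm.
1/f = 1/d_o + 1/d_i = 1/(378) + 1/(1300) = 0.003415, so f = 293 mm.
Since f is positive, the spherical mirror is concave.

f = 293 mm (concave)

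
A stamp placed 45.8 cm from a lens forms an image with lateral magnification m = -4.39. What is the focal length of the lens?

f = 37.3 cm (converging)

m = −d_i/d_o ⇒ d_i = −m·d_o = −(-4.39)·(45.8) = 201.1 cm.
1/f = 1/d_o + 1/d_i = 1/(45.8) + 1/(201.1) = 0.02681, so f = 37.3 cm.
Since f is positive, the lens is converging.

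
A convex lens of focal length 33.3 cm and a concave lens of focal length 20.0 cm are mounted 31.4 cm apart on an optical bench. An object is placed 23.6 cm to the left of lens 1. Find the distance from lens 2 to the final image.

Lens 1: 1/d_i1 = 1/f₁ − 1/d_o1 = 1/(33.3) − 1/(23.6) = -0.01234, so d_i1 = -81.02 cm.
The intermediate image is 81.02 cm to the left of lens 1 (virtual), which is 31.4 − (-81.02) = 112.4 cm to the left of lens 2, so d_o2 = +112.4 cm.
Lens 2 is diverging, so f₂ = −20.0 cm.
Lens 2: 1/d_i2 = 1/f₂ − 1/d_o2 = 1/(-20.0) − 1/(112.4) = -0.05890, so d_i2 = -17.0 cm.
The final image is virtual, 17.0 cm to the left of lens 2 (overall magnification ≈ 0.52).

17.0 cm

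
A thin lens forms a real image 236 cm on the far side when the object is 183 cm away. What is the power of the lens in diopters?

P = +0.970 D

d_i = +236 cm.
1/f = 1/d_o + 1/d_i = 1/(183) + 1/(236) = 0.009702 cm⁻¹.
f = 103.1 cm = 1.031 m, so P = 1/f = +0.970 D.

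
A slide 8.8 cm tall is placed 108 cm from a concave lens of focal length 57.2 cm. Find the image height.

For a concave lens, f = -57.2 cm.
1/d_i = 1/f − 1/d_o = 1/(-57.20) − 1/(108) = -0.02674, so d_i = -37.39 cm.
m = −d_i/d_o = +0.3462.
|h_i| = |m|·h_o = 0.3462 × 8.8 = 3.05 cm. The image is virtual, upright and reduced, on the same side as the object.

3.05 cm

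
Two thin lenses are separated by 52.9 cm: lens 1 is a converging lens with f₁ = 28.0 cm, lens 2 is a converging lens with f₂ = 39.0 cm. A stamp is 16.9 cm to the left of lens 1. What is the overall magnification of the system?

m = -1.74

Lens 1: 1/d_i1 = 1/(28.0) − 1/(16.9) = -0.02346, so d_i1 = -42.63 cm; m₁ = −d_i1/d_o1 = +2.522.
d_o2 = 52.9 − (-42.63) = 95.53 cm.
Lens 2: 1/d_i2 = 1/(39.0) − 1/(95.53) = 0.01517, so d_i2 = 65.91 cm; m₂ = −d_i2/d_o2 = -0.6899.
m = m₁·m₂ = (+2.522)(-0.6899) = -1.74.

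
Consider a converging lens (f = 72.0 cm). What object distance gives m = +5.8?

m = −d_i/d_o ⇒ d_i = −m·d_o.
1/f = 1/d_o + 1/d_i = 1/d_o − 1/(m·d_o) = (1 − 1/m)/d_o, so d_o = f(1 − 1/m) = (72.00)(1 − 1/(+5.8)) = 59.6 cm.

59.6 cm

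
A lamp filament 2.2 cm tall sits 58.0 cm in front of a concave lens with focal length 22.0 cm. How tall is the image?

For a concave lens, f = -22.0 cm.
1/d_i = 1/f − 1/d_o = 1/(-22.00) − 1/(58.0) = -0.06270, so d_i = -15.95 cm.
m = −d_i/d_o = +0.2750.
|h_i| = |m|·h_o = 0.2750 × 2.2 = 0.605 cm. The image is virtual, upright and reduced, on the same side as the object.

0.605 cm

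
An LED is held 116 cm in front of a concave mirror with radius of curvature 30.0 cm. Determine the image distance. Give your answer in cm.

17.2 cm

f = R/2 = 30.0/2 = 15.00 cm.
Mirror equation: 1/q = 1/f − 1/p = 1/(15.00) − 1/(116) = 0.06667 − 0.008621 = 0.05805, so q = 17.2 cm.
The image is real, inverted and reduced, in front of the mirror.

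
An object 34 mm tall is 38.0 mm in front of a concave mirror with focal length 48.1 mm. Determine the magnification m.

1/d_i = 1/f − 1/d_o = 1/(48.10) − 1/(38.0) = -0.005526, so d_i = -181.0 mm.
m = −d_i/d_o = −(-181.0)/(38.0) = +4.76.
The image is virtual, upright and enlarged, behind the mirror.

m = +4.76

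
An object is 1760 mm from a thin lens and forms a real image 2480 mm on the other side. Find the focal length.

f = 1030 mm (converging)

Real image ⇒ d_i = +2480 mm.
1/f = 1/d_o + 1/d_i = 1/(1760) + 1/(2480) = 0.0009714, so f = 1030 mm.
Since f is positive, the thin lens is converging.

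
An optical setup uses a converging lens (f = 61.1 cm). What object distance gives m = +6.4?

m = −d_i/d_o ⇒ d_i = −m·d_o.
1/f = 1/d_o + 1/d_i = 1/d_o − 1/(m·d_o) = (1 − 1/m)/d_o, so d_o = f(1 − 1/m) = (61.10)(1 − 1/(+6.4)) = 51.6 cm.

51.6 cm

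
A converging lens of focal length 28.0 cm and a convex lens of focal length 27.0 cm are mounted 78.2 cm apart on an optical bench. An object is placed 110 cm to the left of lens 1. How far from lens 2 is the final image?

80.4 cm

Lens 1: 1/d_i1 = 1/f₁ − 1/d_o1 = 1/(28.0) − 1/(110) = 0.02662, so d_i1 = 37.56 cm.
The intermediate image is 37.56 cm to the right of lens 1, which is 78.2 − (37.56) = 40.64 cm to the left of lens 2, so d_o2 = +40.64 cm.
Lens 2: 1/d_i2 = 1/f₂ − 1/d_o2 = 1/(27.0) − 1/(40.64) = 0.01243, so d_i2 = 80.4 cm.
The final image is real, 80.4 cm to the right of lens 2 (overall magnification ≈ 0.68).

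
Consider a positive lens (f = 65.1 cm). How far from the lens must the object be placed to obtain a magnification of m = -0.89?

m = −d_i/d_o ⇒ d_i = −m·d_o.
1/f = 1/d_o + 1/d_i = 1/d_o − 1/(m·d_o) = (1 − 1/m)/d_o, so d_o = f(1 − 1/m) = (65.10)(1 − 1/(-0.89)) = 138 cm.

138 cm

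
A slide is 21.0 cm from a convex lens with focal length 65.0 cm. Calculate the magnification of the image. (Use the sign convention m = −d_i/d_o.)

1/d_i = 1/f − 1/d_o = 1/(65.00) − 1/(21.0) = -0.03223, so d_i = -31.02 cm.
m = −d_i/d_o = −(-31.02)/(21.0) = +1.48.
The image is virtual, upright and enlarged, on the same side as the object.

m = +1.48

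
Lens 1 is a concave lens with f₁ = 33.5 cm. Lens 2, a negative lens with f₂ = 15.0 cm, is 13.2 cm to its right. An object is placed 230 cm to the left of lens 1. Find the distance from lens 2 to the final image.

11.1 cm

Lens 1 is diverging, so f₁ = −33.5 cm.
Lens 1: 1/d_i1 = 1/f₁ − 1/d_o1 = 1/(-33.5) − 1/(230) = -0.03420, so d_i1 = -29.24 cm.
The intermediate image is 29.24 cm to the left of lens 1 (virtual), which is 13.2 − (-29.24) = 42.44 cm to the left of lens 2, so d_o2 = +42.44 cm.
Lens 2 is diverging, so f₂ = −15.0 cm.
Lens 2: 1/d_i2 = 1/f₂ − 1/d_o2 = 1/(-15.0) − 1/(42.44) = -0.09023, so d_i2 = -11.1 cm.
The final image is virtual, 11.1 cm to the left of lens 2 (overall magnification ≈ 0.033).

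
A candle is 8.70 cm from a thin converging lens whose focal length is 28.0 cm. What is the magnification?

1/d_i = 1/f − 1/d_o = 1/(28.00) − 1/(8.70) = -0.07923, so d_i = -12.62 cm.
m = −d_i/d_o = −(-12.62)/(8.70) = +1.45.
The image is virtual, upright and enlarged, on the same side as the object.

m = +1.45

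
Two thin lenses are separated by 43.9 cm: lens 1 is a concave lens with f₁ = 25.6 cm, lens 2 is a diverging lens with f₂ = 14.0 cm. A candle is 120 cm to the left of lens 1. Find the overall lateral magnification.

m = +0.0312

f₁ = −25.6 cm (diverging).
Lens 1: 1/d_i1 = 1/(-25.6) − 1/(120) = -0.04740, so d_i1 = -21.10 cm; m₁ = −d_i1/d_o1 = +0.1758.
d_o2 = 43.9 − (-21.10) = 65.00 cm.
f₂ = −14.0 cm (diverging).
Lens 2: 1/d_i2 = 1/(-14.0) − 1/(65.00) = -0.08681, so d_i2 = -11.52 cm; m₂ = −d_i2/d_o2 = +0.1772.
m = m₁·m₂ = (+0.1758)(+0.1772) = +0.0312.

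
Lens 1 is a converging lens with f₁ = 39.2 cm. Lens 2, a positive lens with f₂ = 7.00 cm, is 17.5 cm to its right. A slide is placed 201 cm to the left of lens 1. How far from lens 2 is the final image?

5.72 cm

Lens 1: 1/d_i1 = 1/f₁ − 1/d_o1 = 1/(39.2) − 1/(201) = 0.02054, so d_i1 = 48.70 cm.
The intermediate image is 48.70 cm to the right of lens 1, which lies 31.20 cm to the right of lens 2 — a virtual object — so d_o2 = −31.20 cm.
Lens 2: 1/d_i2 = 1/f₂ − 1/d_o2 = 1/(7.00) − 1/(-31.20) = 0.1749, so d_i2 = 5.72 cm.
The final image is real, 5.72 cm to the right of lens 2 (overall magnification ≈ -0.044).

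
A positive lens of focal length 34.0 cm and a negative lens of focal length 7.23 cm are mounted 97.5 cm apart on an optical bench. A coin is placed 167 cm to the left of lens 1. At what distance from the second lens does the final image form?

6.39 cm

Lens 1: 1/d_i1 = 1/f₁ − 1/d_o1 = 1/(34.0) − 1/(167) = 0.02342, so d_i1 = 42.69 cm.
The intermediate image is 42.69 cm to the right of lens 1, which is 97.5 − (42.69) = 54.81 cm to the left of lens 2, so d_o2 = +54.81 cm.
Lens 2 is diverging, so f₂ = −7.23 cm.
Lens 2: 1/d_i2 = 1/f₂ − 1/d_o2 = 1/(-7.23) − 1/(54.81) = -0.1566, so d_i2 = -6.39 cm.
The final image is virtual, 6.39 cm to the left of lens 2 (overall magnification ≈ -0.030).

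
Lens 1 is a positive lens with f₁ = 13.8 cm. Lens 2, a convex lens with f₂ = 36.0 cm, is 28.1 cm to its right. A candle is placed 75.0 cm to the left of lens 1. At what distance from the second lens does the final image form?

16.2 cm

Lens 1: 1/d_i1 = 1/f₁ − 1/d_o1 = 1/(13.8) − 1/(75.0) = 0.05913, so d_i1 = 16.91 cm.
The intermediate image is 16.91 cm to the right of lens 1, which is 28.1 − (16.91) = 11.19 cm to the left of lens 2, so d_o2 = +11.19 cm.
Lens 2: 1/d_i2 = 1/f₂ − 1/d_o2 = 1/(36.0) − 1/(11.19) = -0.06159, so d_i2 = -16.2 cm.
The final image is virtual, 16.2 cm to the left of lens 2 (overall magnification ≈ -0.33).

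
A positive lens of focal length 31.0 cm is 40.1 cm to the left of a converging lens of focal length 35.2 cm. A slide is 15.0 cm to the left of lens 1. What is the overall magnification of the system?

Lens 1: 1/d_i1 = 1/(31.0) − 1/(15.0) = -0.03441, so d_i1 = -29.06 cm; m₁ = −d_i1/d_o1 = +1.937.
d_o2 = 40.1 − (-29.06) = 69.16 cm.
Lens 2: 1/d_i2 = 1/(35.2) − 1/(69.16) = 0.01395, so d_i2 = 71.69 cm; m₂ = −d_i2/d_o2 = -1.037.
m = m₁·m₂ = (+1.937)(-1.037) = -2.01.

m = -2.01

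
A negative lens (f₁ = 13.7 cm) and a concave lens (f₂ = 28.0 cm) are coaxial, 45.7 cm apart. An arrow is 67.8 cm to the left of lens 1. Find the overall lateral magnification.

f₁ = −13.7 cm (diverging).
Lens 1: 1/d_i1 = 1/(-13.7) − 1/(67.8) = -0.08774, so d_i1 = -11.40 cm; m₁ = −d_i1/d_o1 = +0.1681.
d_o2 = 45.7 − (-11.40) = 57.10 cm.
f₂ = −28.0 cm (diverging).
Lens 2: 1/d_i2 = 1/(-28.0) − 1/(57.10) = -0.05323, so d_i2 = -18.79 cm; m₂ = −d_i2/d_o2 = +0.3290.
m = m₁·m₂ = (+0.1681)(+0.3290) = +0.0553.

m = +0.0553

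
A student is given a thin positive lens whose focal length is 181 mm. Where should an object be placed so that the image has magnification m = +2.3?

102 mm

m = −d_i/d_o ⇒ d_i = −m·d_o.
1/f = 1/d_o + 1/d_i = 1/d_o − 1/(m·d_o) = (1 − 1/m)/d_o, so d_o = f(1 − 1/m) = (181.0)(1 − 1/(+2.3)) = 102 mm.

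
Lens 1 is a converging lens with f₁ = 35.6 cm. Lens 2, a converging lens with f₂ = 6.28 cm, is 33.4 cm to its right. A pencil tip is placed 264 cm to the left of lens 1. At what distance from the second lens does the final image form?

3.47 cm

Lens 1: 1/d_i1 = 1/f₁ − 1/d_o1 = 1/(35.6) − 1/(264) = 0.02430, so d_i1 = 41.15 cm.
The intermediate image is 41.15 cm to the right of lens 1, which lies 7.750 cm to the right of lens 2 — a virtual object — so d_o2 = −7.750 cm.
Lens 2: 1/d_i2 = 1/f₂ − 1/d_o2 = 1/(6.28) − 1/(-7.750) = 0.2883, so d_i2 = 3.47 cm.
The final image is real, 3.47 cm to the right of lens 2 (overall magnification ≈ -0.070).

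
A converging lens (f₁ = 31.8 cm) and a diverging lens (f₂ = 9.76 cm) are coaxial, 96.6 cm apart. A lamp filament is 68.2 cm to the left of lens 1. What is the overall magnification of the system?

m = -0.182

Lens 1: 1/d_i1 = 1/(31.8) − 1/(68.2) = 0.01678, so d_i1 = 59.58 cm; m₁ = −d_i1/d_o1 = -0.8736.
d_o2 = 96.6 − (59.58) = 37.02 cm.
f₂ = −9.76 cm (diverging).
Lens 2: 1/d_i2 = 1/(-9.76) − 1/(37.02) = -0.1295, so d_i2 = -7.724 cm; m₂ = −d_i2/d_o2 = +0.2086.
m = m₁·m₂ = (-0.8736)(+0.2086) = -0.182.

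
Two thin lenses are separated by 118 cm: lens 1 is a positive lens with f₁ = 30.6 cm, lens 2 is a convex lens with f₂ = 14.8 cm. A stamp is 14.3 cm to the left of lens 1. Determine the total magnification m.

Lens 1: 1/d_i1 = 1/(30.6) − 1/(14.3) = -0.03725, so d_i1 = -26.85 cm; m₁ = −d_i1/d_o1 = +1.878.
d_o2 = 118 − (-26.85) = 144.8 cm.
Lens 2: 1/d_i2 = 1/(14.8) − 1/(144.8) = 0.06066, so d_i2 = 16.48 cm; m₂ = −d_i2/d_o2 = -0.1138.
m = m₁·m₂ = (+1.878)(-0.1138) = -0.214.

m = -0.214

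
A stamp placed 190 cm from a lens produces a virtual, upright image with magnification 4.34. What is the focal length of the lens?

f = 247 cm (converging)

m = −d_i/d_o ⇒ d_i = −m·d_o = −(+4.34)·(190) = -824.6 cm.
1/f = 1/d_o + 1/d_i = 1/(190) + 1/(-824.6) = 0.004050, so f = 247 cm.
Since f is positive, the lens is converging.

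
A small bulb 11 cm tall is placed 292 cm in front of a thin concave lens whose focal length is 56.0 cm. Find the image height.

1.77 cm

For a concave lens, f = -56.0 cm.
1/d_i = 1/f − 1/d_o = 1/(-56.00) − 1/(292) = -0.02128, so d_i = -46.99 cm.
m = −d_i/d_o = +0.1609.
|h_i| = |m|·h_o = 0.1609 × 11 = 1.77 cm. The image is virtual, upright and reduced, on the same side as the object.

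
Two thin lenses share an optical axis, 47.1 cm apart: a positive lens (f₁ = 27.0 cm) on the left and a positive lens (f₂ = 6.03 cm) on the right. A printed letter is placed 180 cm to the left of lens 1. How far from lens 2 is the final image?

9.94 cm

Lens 1: 1/d_i1 = 1/f₁ − 1/d_o1 = 1/(27.0) − 1/(180) = 0.03148, so d_i1 = 31.76 cm.
The intermediate image is 31.76 cm to the right of lens 1, which is 47.1 − (31.76) = 15.34 cm to the left of lens 2, so d_o2 = +15.34 cm.
Lens 2: 1/d_i2 = 1/f₂ − 1/d_o2 = 1/(6.03) − 1/(15.34) = 0.1006, so d_i2 = 9.94 cm.
The final image is real, 9.94 cm to the right of lens 2 (overall magnification ≈ 0.11).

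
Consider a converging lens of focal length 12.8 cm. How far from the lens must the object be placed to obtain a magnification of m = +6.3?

10.8 cm

m = −d_i/d_o ⇒ d_i = −m·d_o.
1/f = 1/d_o + 1/d_i = 1/d_o − 1/(m·d_o) = (1 − 1/m)/d_o, so d_o = f(1 − 1/m) = (12.80)(1 − 1/(+6.3)) = 10.8 cm.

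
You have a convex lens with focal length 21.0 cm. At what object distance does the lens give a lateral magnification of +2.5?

12.6 cm

m = −d_i/d_o ⇒ d_i = −m·d_o.
1/f = 1/d_o + 1/d_i = 1/d_o − 1/(m·d_o) = (1 − 1/m)/d_o, so d_o = f(1 − 1/m) = (21.00)(1 − 1/(+2.5)) = 12.6 cm.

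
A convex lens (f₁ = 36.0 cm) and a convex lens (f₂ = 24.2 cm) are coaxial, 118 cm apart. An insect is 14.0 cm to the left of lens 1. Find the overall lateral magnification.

m = -0.339

Lens 1: 1/d_i1 = 1/(36.0) − 1/(14.0) = -0.04365, so d_i1 = -22.91 cm; m₁ = −d_i1/d_o1 = +1.636.
d_o2 = 118 − (-22.91) = 140.9 cm.
Lens 2: 1/d_i2 = 1/(24.2) − 1/(140.9) = 0.03423, so d_i2 = 29.22 cm; m₂ = −d_i2/d_o2 = -0.2074.
m = m₁·m₂ = (+1.636)(-0.2074) = -0.339.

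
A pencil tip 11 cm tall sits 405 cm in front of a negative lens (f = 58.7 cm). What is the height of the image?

For a negative lens, f = -58.7 cm.
1/d_i = 1/f − 1/d_o = 1/(-58.70) − 1/(405) = -0.01950, so d_i = -51.27 cm.
m = −d_i/d_o = +0.1266.
|h_i| = |m|·h_o = 0.1266 × 11 = 1.39 cm. The image is virtual, upright and reduced, on the same side as the object.

1.39 cm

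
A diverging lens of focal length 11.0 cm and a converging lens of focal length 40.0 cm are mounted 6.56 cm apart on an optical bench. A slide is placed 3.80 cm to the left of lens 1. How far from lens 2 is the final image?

Lens 1 is diverging, so f₁ = −11.0 cm.
Lens 1: 1/d_i1 = 1/f₁ − 1/d_o1 = 1/(-11.0) − 1/(3.80) = -0.3541, so d_i1 = -2.824 cm.
The intermediate image is 2.824 cm to the left of lens 1 (virtual), which is 6.56 − (-2.824) = 9.384 cm to the left of lens 2, so d_o2 = +9.384 cm.
Lens 2: 1/d_i2 = 1/f₂ − 1/d_o2 = 1/(40.0) − 1/(9.384) = -0.08156, so d_i2 = -12.3 cm.
The final image is virtual, 12.3 cm to the left of lens 2 (overall magnification ≈ 0.97).

12.3 cm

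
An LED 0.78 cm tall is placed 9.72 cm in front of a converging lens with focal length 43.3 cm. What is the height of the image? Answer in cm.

1.01 cm

1/d_i = 1/f − 1/d_o = 1/(43.30) − 1/(9.72) = -0.07979, so d_i = -12.53 cm.
m = −d_i/d_o = +1.289.
|h_i| = |m|·h_o = 1.289 × 0.78 = 1.01 cm. The image is virtual, upright and enlarged, on the same side as the object.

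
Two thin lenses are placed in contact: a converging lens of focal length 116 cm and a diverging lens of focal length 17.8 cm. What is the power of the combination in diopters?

P₁ = 1/f₁ = 1/(1.16 m) = +0.8621 D; P₂ = 1/f₂ = 1/(-0.178 m) = -5.618 D.
For thin lenses in contact, P = P₁ + P₂ = (+0.8621) + (-5.618) = -4.76 D.

P = -4.76 D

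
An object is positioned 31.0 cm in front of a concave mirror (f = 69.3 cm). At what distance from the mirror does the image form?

Mirror equation: 1/s_i = 1/f − 1/s_o = 1/(69.30) − 1/(31.0) = 0.01443 − 0.03226 = -0.01783, so s_i = -56.1 cm.
The image is virtual, upright and enlarged, behind the mirror.

56.1 cm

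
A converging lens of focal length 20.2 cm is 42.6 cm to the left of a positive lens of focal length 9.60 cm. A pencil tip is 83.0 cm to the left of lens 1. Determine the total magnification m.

Lens 1: 1/d_i1 = 1/(20.2) − 1/(83.0) = 0.03746, so d_i1 = 26.70 cm; m₁ = −d_i1/d_o1 = -0.3217.
d_o2 = 42.6 − (26.70) = 15.90 cm.
Lens 2: 1/d_i2 = 1/(9.60) − 1/(15.90) = 0.04127, so d_i2 = 24.23 cm; m₂ = −d_i2/d_o2 = -1.524.
m = m₁·m₂ = (-0.3217)(-1.524) = +0.490.

m = +0.490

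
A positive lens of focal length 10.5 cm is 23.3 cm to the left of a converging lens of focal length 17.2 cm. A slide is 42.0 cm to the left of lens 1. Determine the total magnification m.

m = -0.726

Lens 1: 1/d_i1 = 1/(10.5) − 1/(42.0) = 0.07143, so d_i1 = 14.00 cm; m₁ = −d_i1/d_o1 = -0.3333.
d_o2 = 23.3 − (14.00) = 9.300 cm.
Lens 2: 1/d_i2 = 1/(17.2) − 1/(9.300) = -0.04939, so d_i2 = -20.25 cm; m₂ = −d_i2/d_o2 = +2.177.
m = m₁·m₂ = (-0.3333)(+2.177) = -0.726.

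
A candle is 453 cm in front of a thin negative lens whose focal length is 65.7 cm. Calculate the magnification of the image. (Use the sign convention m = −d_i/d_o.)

For a negative lens, f = -65.7 cm.
1/d_i = 1/f − 1/d_o = 1/(-65.70) − 1/(453) = -0.01743, so d_i = -57.38 cm.
m = −d_i/d_o = −(-57.38)/(453) = +0.127.
The image is virtual, upright and reduced, on the same side as the object.

m = +0.127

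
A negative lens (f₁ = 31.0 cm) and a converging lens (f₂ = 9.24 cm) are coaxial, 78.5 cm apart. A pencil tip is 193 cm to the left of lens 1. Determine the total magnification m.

f₁ = −31.0 cm (diverging).
Lens 1: 1/d_i1 = 1/(-31.0) − 1/(193) = -0.03744, so d_i1 = -26.71 cm; m₁ = −d_i1/d_o1 = +0.1384.
d_o2 = 78.5 − (-26.71) = 105.2 cm.
Lens 2: 1/d_i2 = 1/(9.24) − 1/(105.2) = 0.09872, so d_i2 = 10.13 cm; m₂ = −d_i2/d_o2 = -0.09629.
m = m₁·m₂ = (+0.1384)(-0.09629) = -0.0133.

m = -0.0133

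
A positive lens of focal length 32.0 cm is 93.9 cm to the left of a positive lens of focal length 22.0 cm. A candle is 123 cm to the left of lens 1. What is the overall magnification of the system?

m = +0.270

Lens 1: 1/d_i1 = 1/(32.0) − 1/(123) = 0.02312, so d_i1 = 43.25 cm; m₁ = −d_i1/d_o1 = -0.3516.
d_o2 = 93.9 − (43.25) = 50.65 cm.
Lens 2: 1/d_i2 = 1/(22.0) − 1/(50.65) = 0.02571, so d_i2 = 38.89 cm; m₂ = −d_i2/d_o2 = -0.7679.
m = m₁·m₂ = (-0.3516)(-0.7679) = +0.270.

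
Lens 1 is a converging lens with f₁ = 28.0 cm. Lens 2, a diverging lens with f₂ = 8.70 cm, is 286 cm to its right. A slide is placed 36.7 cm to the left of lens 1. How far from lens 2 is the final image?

8.27 cm

Lens 1: 1/d_i1 = 1/f₁ − 1/d_o1 = 1/(28.0) − 1/(36.7) = 0.008466, so d_i1 = 118.1 cm.
The intermediate image is 118.1 cm to the right of lens 1, which is 286 − (118.1) = 167.9 cm to the left of lens 2, so d_o2 = +167.9 cm.
Lens 2 is diverging, so f₂ = −8.70 cm.
Lens 2: 1/d_i2 = 1/f₂ − 1/d_o2 = 1/(-8.70) − 1/(167.9) = -0.1209, so d_i2 = -8.27 cm.
The final image is virtual, 8.27 cm to the left of lens 2 (overall magnification ≈ -0.16).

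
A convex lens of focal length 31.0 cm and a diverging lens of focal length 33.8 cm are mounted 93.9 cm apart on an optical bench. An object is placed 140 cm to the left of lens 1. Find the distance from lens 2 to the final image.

20.8 cm

Lens 1: 1/d_i1 = 1/f₁ − 1/d_o1 = 1/(31.0) − 1/(140) = 0.02512, so d_i1 = 39.82 cm.
The intermediate image is 39.82 cm to the right of lens 1, which is 93.9 − (39.82) = 54.08 cm to the left of lens 2, so d_o2 = +54.08 cm.
Lens 2 is diverging, so f₂ = −33.8 cm.
Lens 2: 1/d_i2 = 1/f₂ − 1/d_o2 = 1/(-33.8) − 1/(54.08) = -0.04808, so d_i2 = -20.8 cm.
The final image is virtual, 20.8 cm to the left of lens 2 (overall magnification ≈ -0.11).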